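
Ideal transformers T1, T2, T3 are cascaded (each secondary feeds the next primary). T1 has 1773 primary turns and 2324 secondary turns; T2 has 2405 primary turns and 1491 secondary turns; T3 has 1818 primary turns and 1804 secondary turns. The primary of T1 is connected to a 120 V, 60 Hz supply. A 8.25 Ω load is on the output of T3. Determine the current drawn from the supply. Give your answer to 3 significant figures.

I_supply ≈ 9.46 A

Secondary of T1: V = 120.00 × 2324/1773 = 157.29 V.
Secondary of T2: V = 157.29 × 1491/2405 = 97.515 V.
Secondary of T3: V = 97.515 × 1804/1818 = 96.764 V.
I_load = 96.764/8.25 = 11.729 A, so P_out = 96.764 × 11.729 = 1134.9 W.
All ideal ⇒ P_in = P_out, so I_supply = 1134.9/120 = 9.46 A.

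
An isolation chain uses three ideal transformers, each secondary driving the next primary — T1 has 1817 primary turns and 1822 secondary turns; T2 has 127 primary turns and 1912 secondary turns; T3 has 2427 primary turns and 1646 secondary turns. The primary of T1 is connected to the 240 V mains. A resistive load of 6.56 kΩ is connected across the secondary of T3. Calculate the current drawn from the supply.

I_supply ≈ 3.84 A

After T1: V = 240.00 × 1822/1817 = 240.66 V.
After T2: V = 240.66 × 1912/127 = 3623.2 V.
After T3: V = 3623.2 × 1646/2427 = 2457.2 V.
I_load = 2457.2/6560 = 0.37458 A, so P_out = 2457.2 × 0.37458 = 920.44 W.
All ideal ⇒ P_in = P_out, so I_supply = 920.44/240 = 3.84 A.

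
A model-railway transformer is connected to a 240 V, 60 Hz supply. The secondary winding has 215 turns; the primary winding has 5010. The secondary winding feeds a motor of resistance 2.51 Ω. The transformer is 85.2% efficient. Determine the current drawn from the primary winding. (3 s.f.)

V_s = 240 × 215/5010 = 10.299 V.
I_s = V_s/R = 10.299/2.51 = 4.1033 A.
P_out = V_s I_s = 10.299 × 4.1033 = 42.262 W.
P_in = P_out/η = 42.262/0.852 = 49.603 W.
I_p = P_in/V_p = 49.603/240 = 0.207 A.

I_p ≈ 0.207 A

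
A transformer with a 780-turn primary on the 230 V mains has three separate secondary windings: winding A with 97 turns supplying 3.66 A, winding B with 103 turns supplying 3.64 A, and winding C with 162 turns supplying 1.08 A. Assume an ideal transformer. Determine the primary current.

V_A = 230 × 97/780 = 28.603 V; V_B = 230 × 103/780 = 30.372 V; V_C = 230 × 162/780 = 47.769 V.
P_out = V_A I_A + V_B I_B + V_C I_C = 28.603×3.66 + 30.372×3.64 + 47.769×1.08 = 104.69 + 110.55 + 51.591 = 266.83 W.
Ideal ⇒ P_in = P_out, so I_p = P_out/V_p = 266.83/230 = 1.16 A.

I_p ≈ 1.16 A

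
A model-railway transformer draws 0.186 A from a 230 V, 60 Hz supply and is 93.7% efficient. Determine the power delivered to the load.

P_in = V_p I_p = 230 × 0.186 = 42.780 W.
P_out = η P_in = 0.937 × 42.780 = 40.1 W.

P_out ≈ 40.1 W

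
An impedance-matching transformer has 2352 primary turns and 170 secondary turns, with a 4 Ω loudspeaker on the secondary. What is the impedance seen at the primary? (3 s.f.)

Z_p ≈ 766 Ω

Z_p = (N_p/N_s)² × Z_s = (2352/170)² × 4 = 766 Ω.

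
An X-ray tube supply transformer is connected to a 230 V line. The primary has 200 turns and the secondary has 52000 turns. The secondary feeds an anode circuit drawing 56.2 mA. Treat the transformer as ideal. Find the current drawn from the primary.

I_p ≈ 14.6 A

For an ideal transformer I_p N_p = I_s N_s, so I_p = 0.0562 × 52000/200 = 14.6 A.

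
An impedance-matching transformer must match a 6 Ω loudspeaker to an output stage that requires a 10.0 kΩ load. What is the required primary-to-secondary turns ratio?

N_p/N_s ≈ 40.8

Z_p/Z_s = (N_p/N_s)², so N_p/N_s = √(10000/6) = √1670 = 40.8.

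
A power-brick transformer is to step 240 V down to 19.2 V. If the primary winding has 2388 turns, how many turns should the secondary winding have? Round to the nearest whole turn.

N_s/N_p = V_s/V_p, so N_s = 2388 × 19.2/240 = 191.0 ≈ 191 turns.

N_s = 191 turns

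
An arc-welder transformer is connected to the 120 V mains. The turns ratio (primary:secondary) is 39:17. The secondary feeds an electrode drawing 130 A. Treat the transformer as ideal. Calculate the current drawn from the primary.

For an ideal transformer I_p N_p = I_s N_s, so I_p = 130 × 17/39 = 56.7 A.

I_p ≈ 56.7 A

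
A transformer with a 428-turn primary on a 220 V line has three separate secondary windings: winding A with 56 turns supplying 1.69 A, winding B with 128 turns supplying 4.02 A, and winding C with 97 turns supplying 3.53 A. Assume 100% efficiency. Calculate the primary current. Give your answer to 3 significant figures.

V_A = 220 × 56/428 = 28.785 V; V_B = 220 × 128/428 = 65.794 V; V_C = 220 × 97/428 = 49.860 V.
P_out = V_A I_A + V_B I_B + V_C I_C = 28.785×1.69 + 65.794×4.02 + 49.860×3.53 = 48.647 + 264.49 + 176.01 = 489.15 W.
Ideal ⇒ P_in = P_out, so I_p = P_out/V_p = 489.15/220 = 2.22 A.

I_p ≈ 2.22 A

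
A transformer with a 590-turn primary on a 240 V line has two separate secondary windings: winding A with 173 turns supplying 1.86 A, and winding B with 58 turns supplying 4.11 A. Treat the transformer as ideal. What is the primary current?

I_p ≈ 0.949 A

V_A = 240 × 173/590 = 70.373 V; V_B = 240 × 58/590 = 23.593 V.
P_out = V_A I_A + V_B I_B = 70.373×1.86 + 23.593×4.11 = 130.89 + 96.968 = 227.86 W.
Ideal ⇒ P_in = P_out, so I_p = P_out/V_p = 227.86/240 = 0.949 A.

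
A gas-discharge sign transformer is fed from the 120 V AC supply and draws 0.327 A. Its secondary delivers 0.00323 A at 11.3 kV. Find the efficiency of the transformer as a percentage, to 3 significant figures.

η ≈ 93.0%

P_in = 120 × 0.327 = 39.2400 W.
P_out = 11300 × 0.00323 = 36.4990 W.
η = P_out/P_in = 36.4990/39.2400 = 0.930.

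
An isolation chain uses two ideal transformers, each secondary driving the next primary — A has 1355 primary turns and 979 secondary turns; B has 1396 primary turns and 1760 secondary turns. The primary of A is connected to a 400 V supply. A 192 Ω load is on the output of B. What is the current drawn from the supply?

After A: V = 400.00 × 979/1355 = 289.00 V.
After B: V = 289.00 × 1760/1396 = 364.36 V.
I_load = 364.36/192 = 1.8977 A, so P_out = 364.36 × 1.8977 = 691.45 W.
All ideal ⇒ P_in = P_out, so I_supply = 691.45/400 = 1.73 A.

I_supply ≈ 1.73 A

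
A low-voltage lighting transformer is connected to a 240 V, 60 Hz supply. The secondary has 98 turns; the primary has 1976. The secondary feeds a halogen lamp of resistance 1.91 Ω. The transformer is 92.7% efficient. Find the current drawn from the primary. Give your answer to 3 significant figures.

I_p ≈ 0.333 A

V_s = 240 × 98/1976 = 11.903 V.
I_s = V_s/R = 11.903/1.91 = 6.2319 A.
P_out = V_s I_s = 11.903 × 6.2319 = 74.177 W.
P_in = P_out/η = 74.177/0.927 = 80.018 W.
I_p = P_in/V_p = 80.018/240 = 0.333 A.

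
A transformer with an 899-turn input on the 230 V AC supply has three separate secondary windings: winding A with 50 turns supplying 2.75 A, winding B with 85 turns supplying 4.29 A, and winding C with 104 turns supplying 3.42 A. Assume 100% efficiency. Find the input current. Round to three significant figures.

V_A = 230 × 50/899 = 12.792 V; V_B = 230 × 85/899 = 21.746 V; V_C = 230 × 104/899 = 26.607 V.
P_out = V_A I_A + V_B I_B + V_C I_C = 12.792×2.75 + 21.746×4.29 + 26.607×3.42 = 35.178 + 93.292 + 90.997 = 219.47 W.
Ideal ⇒ P_in = P_out, so I_in = P_out/V_in = 219.47/230 = 0.954 A.

I_in ≈ 0.954 A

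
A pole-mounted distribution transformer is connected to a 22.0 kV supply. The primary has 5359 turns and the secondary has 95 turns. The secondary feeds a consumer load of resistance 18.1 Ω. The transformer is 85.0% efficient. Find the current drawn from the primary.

V_s = 22000 × 95/5359 = 390.00 V.
I_s = V_s/R = 390.00/18.1 = 21.547 A.
P_out = V_s I_s = 390.00 × 21.547 = 8403.2 W.
P_in = P_out/η = 8403.2/0.850 = 9886.2 W.
I_p = P_in/V_p = 9886.2/22000 = 0.449 A.

I_p ≈ 0.449 A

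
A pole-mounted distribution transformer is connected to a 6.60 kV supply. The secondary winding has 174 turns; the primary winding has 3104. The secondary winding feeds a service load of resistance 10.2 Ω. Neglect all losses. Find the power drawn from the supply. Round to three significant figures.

P ≈ 13400 W

V_s = V_p × N_s/N_p = 6600 × 174/3104 = 369.97 V.
I_s = V_s/R = 369.97/10.2 = 36.272 A.
I_p = I_s × N_s/N_p = 36.272 × 174/3104 = 2.0333 A.
P = V_p I_p = 6600 × 2.0333 = 13400 W.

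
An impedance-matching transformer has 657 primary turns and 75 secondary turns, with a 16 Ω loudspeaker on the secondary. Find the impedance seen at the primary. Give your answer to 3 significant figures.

Z_p ≈ 1230 Ω

Z_p = (N_p/N_s)² × Z_s = (657/75)² × 16 = 1230 Ω.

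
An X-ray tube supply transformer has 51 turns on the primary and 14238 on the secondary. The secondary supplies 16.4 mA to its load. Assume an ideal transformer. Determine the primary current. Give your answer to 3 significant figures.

I_p ≈ 4.58 A

For an ideal transformer I_p/I_s = N_s/N_p, so I_p = 0.0164 × 14238/51 = 4.58 A.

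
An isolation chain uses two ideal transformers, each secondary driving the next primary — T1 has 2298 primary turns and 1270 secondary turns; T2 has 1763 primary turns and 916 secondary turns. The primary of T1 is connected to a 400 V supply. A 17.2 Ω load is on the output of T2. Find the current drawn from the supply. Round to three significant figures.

Secondary of T1: V = 400.00 × 1270/2298 = 221.06 V.
Secondary of T2: V = 221.06 × 916/1763 = 114.86 V.
I_load = 114.86/17.2 = 6.6777 A, so P_out = 114.86 × 6.6777 = 766.98 W.
All ideal ⇒ P_in = P_out, so I_supply = 766.98/400 = 1.92 A.

I_supply ≈ 1.92 A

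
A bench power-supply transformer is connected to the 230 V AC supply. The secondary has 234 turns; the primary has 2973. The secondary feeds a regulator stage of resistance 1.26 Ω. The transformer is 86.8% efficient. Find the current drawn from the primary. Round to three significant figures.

V_s = 230 × 234/2973 = 18.103 V.
I_s = V_s/R = 18.103/1.26 = 14.367 A.
P_out = V_s I_s = 18.103 × 14.367 = 260.09 W.
P_in = P_out/η = 260.09/0.868 = 299.65 W.
I_p = P_in/V_p = 299.65/230 = 1.30 A.

I_p ≈ 1.30 A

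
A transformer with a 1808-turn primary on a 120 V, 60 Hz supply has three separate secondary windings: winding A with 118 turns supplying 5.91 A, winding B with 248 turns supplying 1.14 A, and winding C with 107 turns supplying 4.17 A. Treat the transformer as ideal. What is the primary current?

V_A = 120 × 118/1808 = 7.8319 V; V_B = 120 × 248/1808 = 16.460 V; V_C = 120 × 107/1808 = 7.1018 V.
P_out = V_A I_A + V_B I_B + V_C I_C = 7.8319×5.91 + 16.460×1.14 + 7.1018×4.17 = 46.286 + 18.765 + 29.614 = 94.665 W.
Ideal ⇒ P_in = P_out, so I_p = P_out/V_p = 94.665/120 = 0.789 A.

I_p ≈ 0.789 A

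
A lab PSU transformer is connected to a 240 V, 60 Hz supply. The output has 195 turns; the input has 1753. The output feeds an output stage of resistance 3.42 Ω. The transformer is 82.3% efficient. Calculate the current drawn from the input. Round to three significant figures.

V_out = 240 × 195/1753 = 26.697 V.
I_out = V_out/R = 26.697/3.42 = 7.8062 A.
P_out = V_out I_out = 26.697 × 7.8062 = 208.40 W.
P_in = P_out/η = 208.40/0.823 = 253.22 W.
I_in = P_in/V_in = 253.22/240 = 1.06 A.

I_in ≈ 1.06 A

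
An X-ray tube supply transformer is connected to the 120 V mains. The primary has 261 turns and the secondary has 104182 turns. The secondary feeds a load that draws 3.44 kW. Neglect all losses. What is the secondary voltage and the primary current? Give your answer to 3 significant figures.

V_s ≈ 47900 V, I_p ≈ 28.7 A

V_s = V_p × N_s/N_p = 120 × 104182/261 = 47900 V.
I_s = P/V_s = 3440/47900 = 0.071817 A.
I_p = I_s × N_s/N_p = 0.071817 × 104182/261 = 28.7 A.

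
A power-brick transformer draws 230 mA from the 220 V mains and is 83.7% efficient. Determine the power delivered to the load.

P_in = V_p I_p = 220 × 0.230 = 50.600 W.
P_out = η P_in = 0.837 × 50.600 = 42.4 W.

P_out ≈ 42.4 W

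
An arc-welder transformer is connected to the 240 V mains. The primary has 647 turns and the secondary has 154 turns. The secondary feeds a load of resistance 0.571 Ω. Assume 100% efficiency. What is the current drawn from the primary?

I_p ≈ 23.8 A

V_s = V_p × N_s/N_p = 240 × 154/647 = 57.125 V.
I_s = V_s/R = 57.125/0.571 = 100.04 A.
For an ideal transformer I_p N_p = I_s N_s, so I_p = 100.04 × 154/647 = 23.8 A.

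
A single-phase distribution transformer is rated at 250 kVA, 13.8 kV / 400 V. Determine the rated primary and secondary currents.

I_p = S/V_p = 250000/13800 = 18.1 A.
I_s = S/V_s = 250000/400 = 625 A.

I_p ≈ 18.1 A, I_s ≈ 625 A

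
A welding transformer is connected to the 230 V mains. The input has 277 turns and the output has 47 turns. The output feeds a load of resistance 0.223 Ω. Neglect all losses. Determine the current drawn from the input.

V_out = V_in × N_out/N_in = 230 × 47/277 = 39.025 V.
I_out = V_out/R = 39.025/0.223 = 175.00 A.
For an ideal transformer I_in N_in = I_out N_out, so I_in = 175.00 × 47/277 = 29.7 A.

I_in ≈ 29.7 A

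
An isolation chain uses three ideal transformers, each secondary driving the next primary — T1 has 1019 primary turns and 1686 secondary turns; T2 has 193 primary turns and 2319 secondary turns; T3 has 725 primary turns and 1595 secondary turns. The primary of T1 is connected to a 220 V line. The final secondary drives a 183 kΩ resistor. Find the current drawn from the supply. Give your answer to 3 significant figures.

I_supply ≈ 2.30 A

After T1: V = 220.00 × 1686/1019 = 364.00 V.
After T2: V = 364.00 × 2319/193 = 4373.7 V.
After T3: V = 4373.7 × 1595/725 = 9622.2 V.
I_load = 9622.2/183000 = 0.052580 A, so P_out = 9622.2 × 0.052580 = 505.93 W.
All ideal ⇒ P_in = P_out, so I_supply = 505.93/220 = 2.30 A.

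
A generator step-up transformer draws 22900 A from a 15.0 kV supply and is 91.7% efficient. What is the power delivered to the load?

P_out ≈ 3.15×10^8 W

P_in = V_p I_p = 15000 × 22900 = 3.4350×10^8 W.
P_out = η P_in = 0.917 × 3.4350×10^8 = 3.15×10^8 W.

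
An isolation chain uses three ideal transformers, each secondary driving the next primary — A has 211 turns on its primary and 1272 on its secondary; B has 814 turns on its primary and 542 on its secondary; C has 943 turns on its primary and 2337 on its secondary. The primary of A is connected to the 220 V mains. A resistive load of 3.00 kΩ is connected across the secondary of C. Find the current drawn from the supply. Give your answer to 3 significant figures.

I_supply ≈ 7.26 A

Secondary of A: V = 220.00 × 1272/211 = 1326.3 V.
Secondary of B: V = 1326.3 × 542/814 = 883.08 V.
Secondary of C: V = 883.08 × 2337/943 = 2188.5 V.
I_load = 2188.5/3000 = 0.72950 A, so P_out = 2188.5 × 0.72950 = 1596.5 W.
All ideal ⇒ P_in = P_out, so I_supply = 1596.5/220 = 7.26 A.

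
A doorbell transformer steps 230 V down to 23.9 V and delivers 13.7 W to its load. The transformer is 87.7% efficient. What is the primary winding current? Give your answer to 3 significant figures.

P_in = P_out/η = 13.7/0.877 = 15.621 W.
I_p = P_in/V_p = 15.621/230 = 0.0679 A.

I_p ≈ 0.0679 A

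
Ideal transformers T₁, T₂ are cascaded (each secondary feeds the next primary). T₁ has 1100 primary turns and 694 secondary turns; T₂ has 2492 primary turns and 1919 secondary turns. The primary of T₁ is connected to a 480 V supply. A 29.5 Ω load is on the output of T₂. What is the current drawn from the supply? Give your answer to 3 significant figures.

Secondary of T₁: V = 480.00 × 694/1100 = 302.84 V.
Secondary of T₂: V = 302.84 × 1919/2492 = 233.20 V.
I_load = 233.20/29.5 = 7.9052 A, so P_out = 233.20 × 7.9052 = 1843.5 W.
All ideal ⇒ P_in = P_out, so I_supply = 1843.5/480 = 3.84 A.

I_supply ≈ 3.84 A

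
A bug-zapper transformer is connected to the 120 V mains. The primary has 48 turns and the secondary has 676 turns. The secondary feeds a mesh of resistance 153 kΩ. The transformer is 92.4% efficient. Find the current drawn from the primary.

V_s = 120 × 676/48 = 1690.0 V.
I_s = V_s/R = 1690.0/153000 = 0.011046 A.
P_out = V_s I_s = 1690.0 × 0.011046 = 18.667 W.
P_in = P_out/η = 18.667/0.924 = 20.203 W.
I_p = P_in/V_p = 20.203/120 = 0.168 A.

I_p ≈ 0.168 A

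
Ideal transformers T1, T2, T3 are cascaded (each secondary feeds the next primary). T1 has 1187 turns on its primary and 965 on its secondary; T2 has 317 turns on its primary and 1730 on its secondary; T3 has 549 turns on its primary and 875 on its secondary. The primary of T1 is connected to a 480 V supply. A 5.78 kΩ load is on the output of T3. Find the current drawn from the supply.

I_supply ≈ 4.15 A

Secondary of T1: V = 480.00 × 965/1187 = 390.23 V.
Secondary of T2: V = 390.23 × 1730/317 = 2129.6 V.
Secondary of T3: V = 2129.6 × 875/549 = 3394.2 V.
I_load = 3394.2/5780 = 0.58724 A, so P_out = 3394.2 × 0.58724 = 1993.2 W.
All ideal ⇒ P_in = P_out, so I_supply = 1993.2/480 = 4.15 A.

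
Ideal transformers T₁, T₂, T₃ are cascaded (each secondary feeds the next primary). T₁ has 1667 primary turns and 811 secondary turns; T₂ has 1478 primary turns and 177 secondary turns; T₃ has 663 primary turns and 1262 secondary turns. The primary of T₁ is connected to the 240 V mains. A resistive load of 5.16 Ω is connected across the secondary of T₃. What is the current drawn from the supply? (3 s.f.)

I_supply ≈ 0.572 A

After T₁: V = 240.00 × 811/1667 = 116.76 V.
After T₂: V = 116.76 × 177/1478 = 13.983 V.
After T₃: V = 13.983 × 1262/663 = 26.616 V.
I_load = 26.616/5.16 = 5.1581 A, so P_out = 26.616 × 5.1581 = 137.29 W.
All ideal ⇒ P_in = P_out, so I_supply = 137.29/240 = 0.572 A.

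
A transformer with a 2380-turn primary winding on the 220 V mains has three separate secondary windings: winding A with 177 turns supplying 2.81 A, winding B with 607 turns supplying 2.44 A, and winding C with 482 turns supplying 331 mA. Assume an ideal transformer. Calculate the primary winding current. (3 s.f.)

V_A = 220 × 177/2380 = 16.361 V; V_B = 220 × 607/2380 = 56.109 V; V_C = 220 × 482/2380 = 44.555 V.
P_out = V_A I_A + V_B I_B + V_C I_C = 16.361×2.81 + 56.109×2.44 + 44.555×0.331 = 45.975 + 136.91 + 14.748 = 197.63 W.
Ideal ⇒ P_in = P_out, so I_p = P_out/V_p = 197.63/220 = 0.898 A.

I_p ≈ 0.898 A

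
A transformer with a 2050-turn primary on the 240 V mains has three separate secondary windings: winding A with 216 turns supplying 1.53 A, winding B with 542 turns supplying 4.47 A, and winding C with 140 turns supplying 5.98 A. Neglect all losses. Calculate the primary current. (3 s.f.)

I_p ≈ 1.75 A

V_A = 240 × 216/2050 = 25.288 V; V_B = 240 × 542/2050 = 63.454 V; V_C = 240 × 140/2050 = 16.390 V.
P_out = V_A I_A + V_B I_B + V_C I_C = 25.288×1.53 + 63.454×4.47 + 16.390×5.98 = 38.690 + 283.64 + 98.014 = 420.34 W.
Ideal ⇒ P_in = P_out, so I_p = P_out/V_p = 420.34/240 = 1.75 A.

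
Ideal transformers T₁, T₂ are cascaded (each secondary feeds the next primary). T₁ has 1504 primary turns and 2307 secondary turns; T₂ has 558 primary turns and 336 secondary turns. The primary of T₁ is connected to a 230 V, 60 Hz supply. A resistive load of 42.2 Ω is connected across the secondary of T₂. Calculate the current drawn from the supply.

After T₁: V = 230.00 × 2307/1504 = 352.80 V.
After T₂: V = 352.80 × 336/558 = 212.44 V.
I_load = 212.44/42.2 = 5.0341 A, so P_out = 212.44 × 5.0341 = 1069.4 W.
All ideal ⇒ P_in = P_out, so I_supply = 1069.4/230 = 4.65 A.

I_supply ≈ 4.65 A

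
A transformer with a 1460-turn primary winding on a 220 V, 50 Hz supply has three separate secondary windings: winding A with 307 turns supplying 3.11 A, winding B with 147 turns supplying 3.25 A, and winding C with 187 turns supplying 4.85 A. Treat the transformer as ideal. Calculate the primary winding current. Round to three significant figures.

I_p ≈ 1.60 A

V_A = 220 × 307/1460 = 46.260 V; V_B = 220 × 147/1460 = 22.151 V; V_C = 220 × 187/1460 = 28.178 V.
P_out = V_A I_A + V_B I_B + V_C I_C = 46.260×3.11 + 22.151×3.25 + 28.178×4.85 = 143.87 + 71.990 + 136.66 = 352.52 W.
Ideal ⇒ P_in = P_out, so I_p = P_out/V_p = 352.52/220 = 1.60 A.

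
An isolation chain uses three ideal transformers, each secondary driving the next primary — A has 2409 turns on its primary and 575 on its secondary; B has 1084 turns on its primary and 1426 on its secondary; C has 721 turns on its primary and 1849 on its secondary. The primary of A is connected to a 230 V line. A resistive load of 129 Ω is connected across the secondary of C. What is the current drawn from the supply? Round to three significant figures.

Secondary of A: V = 230.00 × 575/2409 = 54.898 V.
Secondary of B: V = 54.898 × 1426/1084 = 72.219 V.
Secondary of C: V = 72.219 × 1849/721 = 185.20 V.
I_load = 185.20/129 = 1.4357 A, so P_out = 185.20 × 1.4357 = 265.90 W.
All ideal ⇒ P_in = P_out, so I_supply = 265.90/230 = 1.16 A.

I_supply ≈ 1.16 A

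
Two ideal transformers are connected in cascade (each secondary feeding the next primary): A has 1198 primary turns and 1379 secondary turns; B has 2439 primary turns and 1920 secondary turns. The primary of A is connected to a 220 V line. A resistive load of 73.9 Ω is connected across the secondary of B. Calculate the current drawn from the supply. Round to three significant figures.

I_supply ≈ 2.44 A

After A: V = 220.00 × 1379/1198 = 253.24 V.
After B: V = 253.24 × 1920/2439 = 199.35 V.
I_load = 199.35/73.9 = 2.6976 A, so P_out = 199.35 × 2.6976 = 537.77 W.
All ideal ⇒ P_in = P_out, so I_supply = 537.77/220 = 2.44 A.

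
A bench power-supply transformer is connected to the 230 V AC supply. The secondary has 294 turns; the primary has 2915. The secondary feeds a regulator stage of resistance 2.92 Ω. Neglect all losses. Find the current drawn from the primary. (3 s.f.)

I_p ≈ 0.801 A

V_s = V_p × N_s/N_p = 230 × 294/2915 = 23.197 V.
I_s = V_s/R = 23.197/2.92 = 7.9443 A.
For an ideal transformer I_p N_p = I_s N_s, so I_p = 7.9443 × 294/2915 = 0.801 A.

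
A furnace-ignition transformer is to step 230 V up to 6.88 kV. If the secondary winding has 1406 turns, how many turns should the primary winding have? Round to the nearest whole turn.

N_p/N_s = V_p/V_s, so N_p = 1406 × 230/6880 = 47.0 ≈ 47 turns.

N_p = 47 turns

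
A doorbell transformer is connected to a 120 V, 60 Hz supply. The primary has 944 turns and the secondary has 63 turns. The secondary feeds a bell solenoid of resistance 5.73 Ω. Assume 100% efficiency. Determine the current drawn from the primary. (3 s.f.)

V_s = V_p × N_s/N_p = 120 × 63/944 = 8.0085 V.
I_s = V_s/R = 8.0085/5.73 = 1.3976 A.
For an ideal transformer I_p N_p = I_s N_s, so I_p = 1.3976 × 63/944 = 0.0933 A.

I_p ≈ 0.0933 A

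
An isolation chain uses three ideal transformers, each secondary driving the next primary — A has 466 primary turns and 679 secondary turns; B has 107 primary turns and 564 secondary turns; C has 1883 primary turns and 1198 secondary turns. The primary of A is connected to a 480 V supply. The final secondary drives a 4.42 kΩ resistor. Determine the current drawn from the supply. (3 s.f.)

After A: V = 480.00 × 679/466 = 699.40 V.
After B: V = 699.40 × 564/107 = 3686.6 V.
After C: V = 3686.6 × 1198/1883 = 2345.5 V.
I_load = 2345.5/4420 = 0.53065 A, so P_out = 2345.5 × 0.53065 = 1244.6 W.
All ideal ⇒ P_in = P_out, so I_supply = 1244.6/480 = 2.59 A.

I_supply ≈ 2.59 A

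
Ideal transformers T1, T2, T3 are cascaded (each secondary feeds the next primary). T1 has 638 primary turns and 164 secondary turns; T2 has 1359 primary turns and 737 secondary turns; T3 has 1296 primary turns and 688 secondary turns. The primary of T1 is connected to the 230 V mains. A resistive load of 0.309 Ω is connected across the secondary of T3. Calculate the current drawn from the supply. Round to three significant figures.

I_supply ≈ 4.08 A

After T1: V = 230.00 × 164/638 = 59.122 V.
After T2: V = 59.122 × 737/1359 = 32.063 V.
After T3: V = 32.063 × 688/1296 = 17.021 V.
I_load = 17.021/0.309 = 55.084 A, so P_out = 17.021 × 55.084 = 937.58 W.
All ideal ⇒ P_in = P_out, so I_supply = 937.58/230 = 4.08 A.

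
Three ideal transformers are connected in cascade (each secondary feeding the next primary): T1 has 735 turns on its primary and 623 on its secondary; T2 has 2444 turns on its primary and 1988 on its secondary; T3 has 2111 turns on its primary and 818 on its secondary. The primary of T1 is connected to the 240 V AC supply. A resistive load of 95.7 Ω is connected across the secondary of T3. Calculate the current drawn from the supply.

Secondary of T1: V = 240.00 × 623/735 = 203.43 V.
Secondary of T2: V = 203.43 × 1988/2444 = 165.47 V.
Secondary of T3: V = 165.47 × 818/2111 = 64.120 V.
I_load = 64.120/95.7 = 0.67001 A, so P_out = 64.120 × 0.67001 = 42.961 W.
All ideal ⇒ P_in = P_out, so I_supply = 42.961/240 = 0.179 A.

I_supply ≈ 0.179 A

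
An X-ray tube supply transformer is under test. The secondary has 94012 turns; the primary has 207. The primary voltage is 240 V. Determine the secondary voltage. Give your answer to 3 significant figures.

V_s/V_p = N_s/N_p, so V_s = 240 × 94012/207 = 109000 V.

V_s ≈ 109000 V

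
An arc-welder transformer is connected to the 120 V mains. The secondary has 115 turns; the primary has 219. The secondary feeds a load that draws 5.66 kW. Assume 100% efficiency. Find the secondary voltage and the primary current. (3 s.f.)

V_s = V_p × N_s/N_p = 120 × 115/219 = 63.014 V.
I_s = P/V_s = 5660/63.014 = 89.822 A.
I_p = I_s × N_s/N_p = 89.822 × 115/219 = 47.2 A.

V_s ≈ 63.0 V, I_p ≈ 47.2 A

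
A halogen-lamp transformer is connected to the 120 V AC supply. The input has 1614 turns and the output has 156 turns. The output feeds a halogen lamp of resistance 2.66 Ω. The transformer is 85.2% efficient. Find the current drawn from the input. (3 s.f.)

V_out = 120 × 156/1614 = 11.599 V.
I_out = V_out/R = 11.599/2.66 = 4.3603 A.
P_out = V_out I_out = 11.599 × 4.3603 = 50.573 W.
P_in = P_out/η = 50.573/0.852 = 59.359 W.
I_in = P_in/V_in = 59.359/120 = 0.495 A.

I_in ≈ 0.495 A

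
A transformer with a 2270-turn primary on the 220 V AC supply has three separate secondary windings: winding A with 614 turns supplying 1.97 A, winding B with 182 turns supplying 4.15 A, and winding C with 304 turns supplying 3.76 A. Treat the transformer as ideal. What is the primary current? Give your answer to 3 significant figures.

I_p ≈ 1.37 A

V_A = 220 × 614/2270 = 59.507 V; V_B = 220 × 182/2270 = 17.639 V; V_C = 220 × 304/2270 = 29.463 V.
P_out = V_A I_A + V_B I_B + V_C I_C = 59.507×1.97 + 17.639×4.15 + 29.463×3.76 = 117.23 + 73.201 + 110.78 = 301.21 W.
Ideal ⇒ P_in = P_out, so I_p = P_out/V_p = 301.21/220 = 1.37 A.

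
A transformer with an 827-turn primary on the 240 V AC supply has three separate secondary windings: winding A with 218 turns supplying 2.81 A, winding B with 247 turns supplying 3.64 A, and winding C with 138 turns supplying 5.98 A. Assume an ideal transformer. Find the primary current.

V_A = 240 × 218/827 = 63.265 V; V_B = 240 × 247/827 = 71.681 V; V_C = 240 × 138/827 = 40.048 V.
P_out = V_A I_A + V_B I_B + V_C I_C = 63.265×2.81 + 71.681×3.64 + 40.048×5.98 = 177.77 + 260.92 + 239.49 = 678.18 W.
Ideal ⇒ P_in = P_out, so I_p = P_out/V_p = 678.18/240 = 2.83 A.

I_p ≈ 2.83 A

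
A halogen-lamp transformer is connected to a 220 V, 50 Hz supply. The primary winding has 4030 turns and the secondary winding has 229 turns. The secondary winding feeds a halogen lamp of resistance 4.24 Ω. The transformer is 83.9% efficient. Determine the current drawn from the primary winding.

I_p ≈ 0.200 A

V_s = 220 × 229/4030 = 12.501 V.
I_s = V_s/R = 12.501/4.24 = 2.9484 A.
P_out = V_s I_s = 12.501 × 2.9484 = 36.859 W.
P_in = P_out/η = 36.859/0.839 = 43.932 W.
I_p = P_in/V_p = 43.932/220 = 0.200 A.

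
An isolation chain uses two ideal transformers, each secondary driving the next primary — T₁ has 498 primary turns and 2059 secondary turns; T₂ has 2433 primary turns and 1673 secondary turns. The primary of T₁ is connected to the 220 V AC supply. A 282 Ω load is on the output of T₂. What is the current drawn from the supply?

I_supply ≈ 6.31 A

After T₁: V = 220.00 × 2059/498 = 909.60 V.
After T₂: V = 909.60 × 1673/2433 = 625.47 V.
I_load = 625.47/282 = 2.2180 A, so P_out = 625.47 × 2.2180 = 1387.3 W.
All ideal ⇒ P_in = P_out, so I_supply = 1387.3/220 = 6.31 A.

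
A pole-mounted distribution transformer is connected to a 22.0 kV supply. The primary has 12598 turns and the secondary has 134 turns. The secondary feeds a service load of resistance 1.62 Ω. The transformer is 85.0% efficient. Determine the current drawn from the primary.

I_p ≈ 1.81 A

V_s = 22000 × 134/12598 = 234.01 V.
I_s = V_s/R = 234.01/1.62 = 144.45 A.
P_out = V_s I_s = 234.01 × 144.45 = 33802 W.
P_in = P_out/η = 33802/0.850 = 39767 W.
I_p = P_in/V_p = 39767/22000 = 1.81 A.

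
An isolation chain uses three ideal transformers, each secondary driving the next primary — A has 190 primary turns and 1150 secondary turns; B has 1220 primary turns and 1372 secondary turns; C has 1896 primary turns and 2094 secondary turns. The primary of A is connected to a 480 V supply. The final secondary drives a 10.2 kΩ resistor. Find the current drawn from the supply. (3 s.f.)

Secondary of A: V = 480.00 × 1150/190 = 2905.3 V.
Secondary of B: V = 2905.3 × 1372/1220 = 3267.2 V.
Secondary of C: V = 3267.2 × 2094/1896 = 3608.4 V.
I_load = 3608.4/10200 = 0.35377 A, so P_out = 3608.4 × 0.35377 = 1276.5 W.
All ideal ⇒ P_in = P_out, so I_supply = 1276.5/480 = 2.66 A.

I_supply ≈ 2.66 A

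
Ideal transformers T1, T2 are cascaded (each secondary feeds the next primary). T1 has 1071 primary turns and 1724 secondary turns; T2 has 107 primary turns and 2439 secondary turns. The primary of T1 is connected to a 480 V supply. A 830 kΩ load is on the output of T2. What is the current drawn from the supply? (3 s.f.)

I_supply ≈ 0.779 A

After T1: V = 480.00 × 1724/1071 = 772.66 V.
After T2: V = 772.66 × 2439/107 = 17612 V.
I_load = 17612/830000 = 0.021220 A, so P_out = 17612 × 0.021220 = 373.73 W.
All ideal ⇒ P_in = P_out, so I_supply = 373.73/480 = 0.779 A.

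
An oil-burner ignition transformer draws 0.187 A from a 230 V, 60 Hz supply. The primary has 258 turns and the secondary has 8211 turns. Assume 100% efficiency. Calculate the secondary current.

I_s ≈ 0.00588 A

I_s/I_p = N_p/N_s, so I_s = 0.187 × 258/8211 = 0.00588 A.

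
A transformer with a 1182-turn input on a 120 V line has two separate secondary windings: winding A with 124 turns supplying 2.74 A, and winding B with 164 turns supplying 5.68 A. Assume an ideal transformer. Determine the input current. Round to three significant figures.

I_in ≈ 1.08 A

V_A = 120 × 124/1182 = 12.589 V; V_B = 120 × 164/1182 = 16.650 V.
P_out = V_A I_A + V_B I_B = 12.589×2.74 + 16.650×5.68 = 34.493 + 94.571 = 129.06 W.
Ideal ⇒ P_in = P_out, so I_in = P_out/V_in = 129.06/120 = 1.08 A.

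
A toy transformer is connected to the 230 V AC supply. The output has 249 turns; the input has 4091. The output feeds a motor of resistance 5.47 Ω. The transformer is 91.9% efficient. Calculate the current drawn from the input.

V_out = 230 × 249/4091 = 13.999 V.
I_out = V_out/R = 13.999/5.47 = 2.5592 A.
P_out = V_out I_out = 13.999 × 2.5592 = 35.827 W.
P_in = P_out/η = 35.827/0.919 = 38.985 W.
I_in = P_in/V_in = 38.985/230 = 0.169 A.

I_in ≈ 0.169 A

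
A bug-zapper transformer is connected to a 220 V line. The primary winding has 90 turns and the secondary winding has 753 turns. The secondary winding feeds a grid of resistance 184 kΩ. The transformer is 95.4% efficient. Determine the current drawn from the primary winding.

I_p ≈ 0.0877 A

V_s = 220 × 753/90 = 1840.7 V.
I_s = V_s/R = 1840.7/184000 = 0.010004 A.
P_out = V_s I_s = 1840.7 × 0.010004 = 18.413 W.
P_in = P_out/η = 18.413/0.954 = 19.301 W.
I_p = P_in/V_p = 19.301/220 = 0.0877 A.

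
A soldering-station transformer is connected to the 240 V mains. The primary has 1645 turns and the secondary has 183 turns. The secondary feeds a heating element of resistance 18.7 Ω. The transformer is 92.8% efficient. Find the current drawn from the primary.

V_s = 240 × 183/1645 = 26.699 V.
I_s = V_s/R = 26.699/18.7 = 1.4278 A.
P_out = V_s I_s = 26.699 × 1.4278 = 38.120 W.
P_in = P_out/η = 38.120/0.928 = 41.077 W.
I_p = P_in/V_p = 41.077/240 = 0.171 A.

I_p ≈ 0.171 A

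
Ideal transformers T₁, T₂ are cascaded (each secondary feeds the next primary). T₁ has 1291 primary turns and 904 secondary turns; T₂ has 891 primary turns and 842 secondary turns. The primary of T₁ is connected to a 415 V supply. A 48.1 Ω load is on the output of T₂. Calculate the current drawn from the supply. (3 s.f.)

I_supply ≈ 3.78 A

After T₁: V = 415.00 × 904/1291 = 290.60 V.
After T₂: V = 290.60 × 842/891 = 274.62 V.
I_load = 274.62/48.1 = 5.7093 A, so P_out = 274.62 × 5.7093 = 1567.8 W.
All ideal ⇒ P_in = P_out, so I_supply = 1567.8/415 = 3.78 A.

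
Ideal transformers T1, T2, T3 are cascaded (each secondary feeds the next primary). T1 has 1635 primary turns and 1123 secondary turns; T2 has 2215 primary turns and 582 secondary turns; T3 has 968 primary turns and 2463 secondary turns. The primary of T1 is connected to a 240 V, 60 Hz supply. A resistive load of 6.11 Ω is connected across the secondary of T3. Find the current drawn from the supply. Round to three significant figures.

Secondary of T1: V = 240.00 × 1123/1635 = 164.84 V.
Secondary of T2: V = 164.84 × 582/2215 = 43.313 V.
Secondary of T3: V = 43.313 × 2463/968 = 110.21 V.
I_load = 110.21/6.11 = 18.037 A, so P_out = 110.21 × 18.037 = 1987.8 W.
All ideal ⇒ P_in = P_out, so I_supply = 1987.8/240 = 8.28 A.

I_supply ≈ 8.28 A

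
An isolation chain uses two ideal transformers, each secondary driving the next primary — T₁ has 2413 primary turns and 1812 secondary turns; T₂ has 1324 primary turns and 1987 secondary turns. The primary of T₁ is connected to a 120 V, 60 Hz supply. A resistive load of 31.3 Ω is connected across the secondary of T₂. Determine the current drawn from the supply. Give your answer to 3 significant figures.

I_supply ≈ 4.87 A

After T₁: V = 120.00 × 1812/2413 = 90.112 V.
After T₂: V = 90.112 × 1987/1324 = 135.24 V.
I_load = 135.24/31.3 = 4.3206 A, so P_out = 135.24 × 4.3206 = 584.31 W.
All ideal ⇒ P_in = P_out, so I_supply = 584.31/120 = 4.87 A.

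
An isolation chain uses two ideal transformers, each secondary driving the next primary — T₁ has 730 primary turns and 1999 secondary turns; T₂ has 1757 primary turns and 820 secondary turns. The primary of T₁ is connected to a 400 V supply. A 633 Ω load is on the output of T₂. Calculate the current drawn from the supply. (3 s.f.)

I_supply ≈ 1.03 A

Secondary of T₁: V = 400.00 × 1999/730 = 1095.3 V.
Secondary of T₂: V = 1095.3 × 820/1757 = 511.20 V.
I_load = 511.20/633 = 0.80759 A, so P_out = 511.20 × 0.80759 = 412.84 W.
All ideal ⇒ P_in = P_out, so I_supply = 412.84/400 = 1.03 A.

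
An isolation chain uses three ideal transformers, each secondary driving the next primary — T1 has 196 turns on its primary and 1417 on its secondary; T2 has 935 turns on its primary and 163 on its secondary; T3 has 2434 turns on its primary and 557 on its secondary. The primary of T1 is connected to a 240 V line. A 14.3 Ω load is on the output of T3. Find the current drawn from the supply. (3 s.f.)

I_supply ≈ 1.40 A

Secondary of T1: V = 240.00 × 1417/196 = 1735.1 V.
Secondary of T2: V = 1735.1 × 163/935 = 302.48 V.
Secondary of T3: V = 302.48 × 557/2434 = 69.221 V.
I_load = 69.221/14.3 = 4.8406 A, so P_out = 69.221 × 4.8406 = 335.07 W.
All ideal ⇒ P_in = P_out, so I_supply = 335.07/240 = 1.40 A.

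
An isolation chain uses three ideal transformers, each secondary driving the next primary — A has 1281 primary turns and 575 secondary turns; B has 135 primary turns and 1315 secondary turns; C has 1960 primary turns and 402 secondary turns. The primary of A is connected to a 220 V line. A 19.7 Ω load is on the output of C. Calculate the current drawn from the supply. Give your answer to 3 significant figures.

I_supply ≈ 8.98 A

Secondary of A: V = 220.00 × 575/1281 = 98.751 V.
Secondary of B: V = 98.751 × 1315/135 = 961.91 V.
Secondary of C: V = 961.91 × 402/1960 = 197.29 V.
I_load = 197.29/19.7 = 10.015 A, so P_out = 197.29 × 10.015 = 1975.8 W.
All ideal ⇒ P_in = P_out, so I_supply = 1975.8/220 = 8.98 A.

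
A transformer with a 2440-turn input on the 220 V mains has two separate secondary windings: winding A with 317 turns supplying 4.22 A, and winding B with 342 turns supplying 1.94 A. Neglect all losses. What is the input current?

V_A = 220 × 317/2440 = 28.582 V; V_B = 220 × 342/2440 = 30.836 V.
P_out = V_A I_A + V_B I_B = 28.582×4.22 + 30.836×1.94 = 120.62 + 59.822 = 180.44 W.
Ideal ⇒ P_in = P_out, so I_in = P_out/V_in = 180.44/220 = 0.820 A.

I_in ≈ 0.820 A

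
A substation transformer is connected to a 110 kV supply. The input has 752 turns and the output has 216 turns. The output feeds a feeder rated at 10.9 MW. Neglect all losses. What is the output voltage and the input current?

V_out = V_in × N_out/N_in = 110000 × 216/752 = 31596 V.
I_out = P/V_out = 1.09×10^7/31596 = 344.98 A.
I_in = I_out × N_out/N_in = 344.98 × 216/752 = 99.1 A.

V_out ≈ 31600 V, I_in ≈ 99.1 A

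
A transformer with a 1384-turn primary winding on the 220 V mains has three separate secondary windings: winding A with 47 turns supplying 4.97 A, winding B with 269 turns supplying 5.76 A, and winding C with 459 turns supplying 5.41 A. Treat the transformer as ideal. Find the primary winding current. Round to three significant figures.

V_A = 220 × 47/1384 = 7.4711 V; V_B = 220 × 269/1384 = 42.760 V; V_C = 220 × 459/1384 = 72.962 V.
P_out = V_A I_A + V_B I_B + V_C I_C = 7.4711×4.97 + 42.760×5.76 + 72.962×5.41 = 37.131 + 246.30 + 394.73 = 678.16 W.
Ideal ⇒ P_in = P_out, so I_p = P_out/V_p = 678.16/220 = 3.08 A.

I_p ≈ 3.08 A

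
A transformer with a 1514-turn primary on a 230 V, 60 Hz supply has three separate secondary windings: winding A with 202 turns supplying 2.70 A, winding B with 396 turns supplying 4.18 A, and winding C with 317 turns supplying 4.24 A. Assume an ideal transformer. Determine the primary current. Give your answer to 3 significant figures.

V_A = 230 × 202/1514 = 30.687 V; V_B = 230 × 396/1514 = 60.159 V; V_C = 230 × 317/1514 = 48.157 V.
P_out = V_A I_A + V_B I_B + V_C I_C = 30.687×2.70 + 60.159×4.18 + 48.157×4.24 = 82.855 + 251.46 + 204.19 = 538.50 W.
Ideal ⇒ P_in = P_out, so I_p = P_out/V_p = 538.50/230 = 2.34 A.

I_p ≈ 2.34 A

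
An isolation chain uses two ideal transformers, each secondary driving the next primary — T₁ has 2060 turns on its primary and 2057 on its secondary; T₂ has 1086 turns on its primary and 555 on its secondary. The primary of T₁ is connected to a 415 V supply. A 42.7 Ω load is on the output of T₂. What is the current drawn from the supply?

I_supply ≈ 2.53 A

Secondary of T₁: V = 415.00 × 2057/2060 = 414.40 V.
Secondary of T₂: V = 414.40 × 555/1086 = 211.78 V.
I_load = 211.78/42.7 = 4.9596 A, so P_out = 211.78 × 4.9596 = 1050.3 W.
All ideal ⇒ P_in = P_out, so I_supply = 1050.3/415 = 2.53 A.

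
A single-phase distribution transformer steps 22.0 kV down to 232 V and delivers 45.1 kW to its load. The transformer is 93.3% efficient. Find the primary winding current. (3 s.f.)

I_p ≈ 2.20 A

P_in = P_out/η = 45100/0.933 = 48339 W.
I_p = P_in/V_p = 48339/22000 = 2.20 A.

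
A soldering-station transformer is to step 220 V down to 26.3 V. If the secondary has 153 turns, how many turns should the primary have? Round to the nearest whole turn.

N_p = 1280 turns

N_p/N_s = V_p/V_s, so N_p = 153 × 220/26.3 = 1279.8 ≈ 1280 turns.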